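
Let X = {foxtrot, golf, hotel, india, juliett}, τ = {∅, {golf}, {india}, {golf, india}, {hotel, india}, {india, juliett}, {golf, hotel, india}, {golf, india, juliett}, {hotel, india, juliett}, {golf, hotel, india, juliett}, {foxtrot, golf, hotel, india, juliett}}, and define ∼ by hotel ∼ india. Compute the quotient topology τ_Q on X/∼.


X/∼ = {[foxtrot], [golf], [hotel=india], [juliett]}; |τ_Q| = 7.

Equivalence classes: [foxtrot], [golf], [hotel=india], [juliett].
Quotient map π: X → X/∼ sends foxtrot ↦ [foxtrot], golf ↦ [golf], hotel ↦ [hotel=india], india ↦ [hotel=india], juliett ↦ [juliett].
For each subset V ⊆ X/∼, compute π^{-1}(V) ⊆ X and check whether π^{-1}(V) ∈ τ. V is open in τ_Q iff π^{-1}(V) ∈ τ.
  V = {}: π^{-1}(V) = ∅ ∈ τ ✓.
  V = {[foxtrot]}: π^{-1}(V) = {foxtrot} ∉ τ ✗.
  V = {[golf]}: π^{-1}(V) = {golf} ∈ τ ✓.
  V = {[foxtrot], [golf]}: π^{-1}(V) = {foxtrot, golf} ∉ τ ✗.
  V = {[hotel=india]}: π^{-1}(V) = {hotel, india} ∈ τ ✓.
  V = {[foxtrot], [hotel=india]}: π^{-1}(V) = {foxtrot, hotel, india} ∉ τ ✗.
  V = {[golf], [hotel=india]}: π^{-1}(V) = {golf, hotel, india} ∈ τ ✓.
  V = {[foxtrot], [golf], [hotel=india]}: π^{-1}(V) = {foxtrot, golf, hotel, india} ∉ τ ✗.
  V = {[juliett]}: π^{-1}(V) = {juliett} ∉ τ ✗.
  V = {[foxtrot], [juliett]}: π^{-1}(V) = {foxtrot, juliett} ∉ τ ✗.
  V = {[golf], [juliett]}: π^{-1}(V) = {golf, juliett} ∉ τ ✗.
  V = {[foxtrot], [golf], [juliett]}: π^{-1}(V) = {foxtrot, golf, juliett} ∉ τ ✗.
  V = {[hotel=india], [juliett]}: π^{-1}(V) = {hotel, india, juliett} ∈ τ ✓.
  V = {[foxtrot], [hotel=india], [juliett]}: π^{-1}(V) = {foxtrot, hotel, india, juliett} ∉ τ ✗.
  V = {[golf], [hotel=india], [juliett]}: π^{-1}(V) = {golf, hotel, india, juliett} ∈ τ ✓.
  V = {[foxtrot], [golf], [hotel=india], [juliett]}: π^{-1}(V) = {foxtrot, golf, hotel, india, juliett} ∈ τ ✓.
Open sets in the quotient: τ_Q = {{}, {[golf]}, {[hotel=india]}, {[golf], [hotel=india]}, {[hotel=india], [juliett]}, {[golf], [hotel=india], [juliett]}, {[foxtrot], [golf], [hotel=india], [juliett]}} (7 elements).


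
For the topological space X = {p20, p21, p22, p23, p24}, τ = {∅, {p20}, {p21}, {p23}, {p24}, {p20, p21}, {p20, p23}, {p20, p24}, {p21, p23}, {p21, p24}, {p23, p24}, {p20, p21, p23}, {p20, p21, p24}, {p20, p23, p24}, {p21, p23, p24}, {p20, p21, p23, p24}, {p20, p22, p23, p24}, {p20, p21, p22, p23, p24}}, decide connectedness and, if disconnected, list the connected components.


(X, τ) is disconnected; components = [{p21}, {p20, p22, p23, p24}].

Find clopen sets (U ∈ τ with X ∖ U ∈ τ):
  U = ∅, X ∖ U = {p20, p21, p22, p23, p24} — both open, so U is clopen.
  U = {p21}, X ∖ U = {p20, p22, p23, p24} — both open, so U is clopen.
  U = {p20, p22, p23, p24}, X ∖ U = {p21} — both open, so U is clopen.
  U = {p20, p21, p22, p23, p24}, X ∖ U = ∅ — both open, so U is clopen.
Nontrivial clopen(s) exist: e.g. {p20, p22, p23, p24}. So (X, τ) is disconnected.
Compute connected components by grouping points that agree on all clopens:
  component: {p21}
  component: {p20, p22, p23, p24}


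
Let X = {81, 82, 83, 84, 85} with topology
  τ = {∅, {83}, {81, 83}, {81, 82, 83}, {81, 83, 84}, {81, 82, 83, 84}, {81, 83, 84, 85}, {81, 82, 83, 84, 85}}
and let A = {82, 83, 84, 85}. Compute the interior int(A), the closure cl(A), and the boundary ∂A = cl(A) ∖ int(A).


int(A) = {83}, cl(A) = {81, 82, 83, 84, 85}, ∂A = {81, 82, 84, 85}.

Closed sets in (X, τ) are complements of opens:
  closed(X, τ) = {∅, {82}, {85}, {82, 85}, {84, 85}, {82, 84, 85}, {81, 82, 84, 85}, {81, 82, 83, 84, 85}}.
int(A) = ⋃ {U ∈ τ : U ⊆ A}. Opens contained in A: ∅, {83}.
Taking the union of these: int(A) = {83}.
cl(A) = ⋂ {C closed : A ⊆ C}. Closed sets containing A: {81, 82, 83, 84, 85}.
Intersecting these: cl(A) = {81, 82, 83, 84, 85}.
∂A = cl(A) ∖ int(A) = {81, 82, 83, 84, 85} ∖ {83} = {81, 82, 84, 85}.


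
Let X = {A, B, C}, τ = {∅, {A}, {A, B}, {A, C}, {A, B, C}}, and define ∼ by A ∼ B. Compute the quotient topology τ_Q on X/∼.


X/∼ = {[A=B], [C]}; |τ_Q| = 3.

Equivalence classes: [A=B], [C].
Quotient map π: X → X/∼ sends A ↦ [A=B], B ↦ [A=B], C ↦ [C].
For each subset V ⊆ X/∼, compute π^{-1}(V) ⊆ X and check whether π^{-1}(V) ∈ τ. V is open in τ_Q iff π^{-1}(V) ∈ τ.
  V = {}: π^{-1}(V) = ∅ ∈ τ ✓.
  V = {[A=B]}: π^{-1}(V) = {A, B} ∈ τ ✓.
  V = {[C]}: π^{-1}(V) = {C} ∉ τ ✗.
  V = {[A=B], [C]}: π^{-1}(V) = {A, B, C} ∈ τ ✓.
Open sets in the quotient: τ_Q = {{}, {[A=B]}, {[A=B], [C]}} (3 elements).


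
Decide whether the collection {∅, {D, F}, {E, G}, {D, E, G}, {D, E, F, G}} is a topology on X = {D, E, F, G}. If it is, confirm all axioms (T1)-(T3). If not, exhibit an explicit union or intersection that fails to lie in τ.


τ is NOT a topology on X.

Axiom (T1): ∅ ∈ τ? Yes; X ∈ τ? Yes.
Axiom (T2/T3): check pairwise unions and intersections of members of τ.
Counterexample for (T3): {D, F} ∩ {D, E, G} = {D} ∉ τ. Therefore τ is NOT a topology.


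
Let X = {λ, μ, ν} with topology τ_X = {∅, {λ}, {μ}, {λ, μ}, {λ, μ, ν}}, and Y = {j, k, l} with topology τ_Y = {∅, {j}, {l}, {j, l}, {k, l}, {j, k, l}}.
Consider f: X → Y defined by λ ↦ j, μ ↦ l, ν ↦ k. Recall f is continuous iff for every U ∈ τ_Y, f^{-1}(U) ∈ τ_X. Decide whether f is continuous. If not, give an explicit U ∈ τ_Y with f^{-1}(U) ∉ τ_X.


f is NOT continuous.

Compute f^{-1}(U) for each U ∈ τ_Y:
  U = ∅: f^{-1}(U) = ∅ ∈ τ_X ✓.
  U = {j}: f^{-1}(U) = {λ} ∈ τ_X ✓.
  U = {l}: f^{-1}(U) = {μ} ∈ τ_X ✓.
  U = {j, l}: f^{-1}(U) = {λ, μ} ∈ τ_X ✓.
  U = {k, l}: f^{-1}(U) = {μ, ν} ∉ τ_X ✗.
  U = {j, k, l}: f^{-1}(U) = {λ, μ, ν} ∈ τ_X ✓.
Found U = {k, l} with f^{-1}(U) = {μ, ν} not in τ_X. Therefore f is NOT continuous.


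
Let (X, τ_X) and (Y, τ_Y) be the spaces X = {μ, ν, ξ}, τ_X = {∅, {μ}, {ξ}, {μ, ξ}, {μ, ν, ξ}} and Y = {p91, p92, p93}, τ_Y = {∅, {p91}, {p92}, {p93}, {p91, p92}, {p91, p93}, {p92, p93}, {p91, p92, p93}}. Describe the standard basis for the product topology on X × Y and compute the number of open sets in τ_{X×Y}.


Basis B = {∅ × ∅, {μ} × {p91}, {μ} × {p92}, {μ} × {p93}, {ξ} × {p91}, {ξ} × {p92}, {ξ} × {p93}, {μ} × {p91, p92}, {μ} × {p91, p93}, {μ, ξ} × {p91}, {μ} × {p92, p93}, {μ, ξ} × {p92}, {μ, ξ} × {p93}, {ξ} × {p91, p92}, {ξ} × {p91, p93}, {ξ} × {p92, p93}, {μ} × {p91, p92, p93}, {μ, ν, ξ} × {p91}, {μ, ν, ξ} × {p92}, {μ, ν, ξ} × {p93}, {ξ} × {p91, p92, p93}, {μ, ξ} × {p91, p92}, {μ, ξ} × {p91, p93}, {μ, ξ} × {p92, p93}, {μ, ξ} × {p91, p92, p93}, {μ, ν, ξ} × {p91, p92}, {μ, ν, ξ} × {p91, p93}, {μ, ν, ξ} × {p92, p93}, {μ, ν, ξ} × {p91, p92, p93}}; |τ_{X×Y}| = 125.

Enumerate products U × V with U ∈ τ_X, V ∈ τ_Y (deduplicated):
  ∅ × ∅ = {} (∅)
  {μ} × {p91} = {(μ,p91)}
  {μ} × {p92} = {(μ,p92)}
  {μ} × {p93} = {(μ,p93)}
  {ξ} × {p91} = {(ξ,p91)}
  {ξ} × {p92} = {(ξ,p92)}
  {ξ} × {p93} = {(ξ,p93)}
  {μ} × {p91, p92} = {(μ,p91), (μ,p92)}
  {μ} × {p91, p93} = {(μ,p91), (μ,p93)}
  {μ, ξ} × {p91} = {(μ,p91), (ξ,p91)}
  {μ} × {p92, p93} = {(μ,p92), (μ,p93)}
  {μ, ξ} × {p92} = {(μ,p92), (ξ,p92)}
  {μ, ξ} × {p93} = {(μ,p93), (ξ,p93)}
  {ξ} × {p91, p92} = {(ξ,p91), (ξ,p92)}
  {ξ} × {p91, p93} = {(ξ,p91), (ξ,p93)}
  {ξ} × {p92, p93} = {(ξ,p92), (ξ,p93)}
  {μ} × {p91, p92, p93} = {(μ,p91), (μ,p92), (μ,p93)}
  {μ, ν, ξ} × {p91} = {(μ,p91), (ν,p91), (ξ,p91)}
  {μ, ν, ξ} × {p92} = {(μ,p92), (ν,p92), (ξ,p92)}
  {μ, ν, ξ} × {p93} = {(μ,p93), (ν,p93), (ξ,p93)}
  {ξ} × {p91, p92, p93} = {(ξ,p91), (ξ,p92), (ξ,p93)}
  {μ, ξ} × {p91, p92} = {(μ,p91), (μ,p92), (ξ,p91), (ξ,p92)}
  {μ, ξ} × {p91, p93} = {(μ,p91), (μ,p93), (ξ,p91), (ξ,p93)}
  {μ, ξ} × {p92, p93} = {(μ,p92), (μ,p93), (ξ,p92), (ξ,p93)}
  {μ, ξ} × {p91, p92, p93} = {(μ,p91), (μ,p92), (μ,p93), (ξ,p91), (ξ,p92), (ξ,p93)}
  {μ, ν, ξ} × {p91, p92} = {(μ,p91), (μ,p92), (ν,p91), (ν,p92), (ξ,p91), (ξ,p92)}
  {μ, ν, ξ} × {p91, p93} = {(μ,p91), (μ,p93), (ν,p91), (ν,p93), (ξ,p91), (ξ,p93)}
  {μ, ν, ξ} × {p92, p93} = {(μ,p92), (μ,p93), (ν,p92), (ν,p93), (ξ,p92), (ξ,p93)}
  {μ, ν, ξ} × {p91, p92, p93} = {(μ,p91), (μ,p92), (μ,p93), (ν,p91), (ν,p92), (ν,p93), (ξ,p91), (ξ,p92), (ξ,p93)}
These 29 distinct sets form the basis B.
Close under arbitrary unions to get τ_{X×Y}; counting gives |τ_{X×Y}| = 125.


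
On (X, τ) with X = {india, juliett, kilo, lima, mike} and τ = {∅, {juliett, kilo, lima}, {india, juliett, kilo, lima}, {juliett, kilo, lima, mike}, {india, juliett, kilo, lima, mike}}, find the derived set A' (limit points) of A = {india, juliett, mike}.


A' = {india, kilo, lima, mike}

For each x ∈ X, list the open sets U ∈ τ with x ∈ U, then check whether U ∩ (A ∖ {x}) ≠ ∅ for every such U.
  x = india: opens ∋ x are {india, juliett, kilo, lima}, {india, juliett, kilo, lima, mike}; each meets A ∖ {india}, so x IS a limit point.
  x = juliett: open {juliett, kilo, lima} ∋ x has {juliett, kilo, lima} ∩ (A ∖ {juliett}) = ∅, so x is NOT a limit point.
  x = kilo: opens ∋ x are {juliett, kilo, lima}, {india, juliett, kilo, lima}, {juliett, kilo, lima, mike}, {india, juliett, kilo, lima, mike}; each meets A ∖ {kilo}, so x IS a limit point.
  x = lima: opens ∋ x are {juliett, kilo, lima}, {india, juliett, kilo, lima}, {juliett, kilo, lima, mike}, {india, juliett, kilo, lima, mike}; each meets A ∖ {lima}, so x IS a limit point.
  x = mike: opens ∋ x are {juliett, kilo, lima, mike}, {india, juliett, kilo, lima, mike}; each meets A ∖ {mike}, so x IS a limit point.
Collecting: A' = {india, kilo, lima, mike}.


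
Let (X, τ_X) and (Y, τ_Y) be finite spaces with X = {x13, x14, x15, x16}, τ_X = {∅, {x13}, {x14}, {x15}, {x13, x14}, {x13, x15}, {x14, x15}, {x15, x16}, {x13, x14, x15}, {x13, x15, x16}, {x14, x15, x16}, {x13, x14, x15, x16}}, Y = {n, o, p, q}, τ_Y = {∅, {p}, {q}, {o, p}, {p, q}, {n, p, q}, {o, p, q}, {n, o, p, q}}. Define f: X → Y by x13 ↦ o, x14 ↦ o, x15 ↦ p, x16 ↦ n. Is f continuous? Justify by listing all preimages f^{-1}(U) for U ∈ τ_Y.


f IS continuous.

Compute f^{-1}(U) for each U ∈ τ_Y:
  U = ∅: f^{-1}(U) = ∅ ∈ τ_X ✓.
  U = {p}: f^{-1}(U) = {x15} ∈ τ_X ✓.
  U = {q}: f^{-1}(U) = ∅ ∈ τ_X ✓.
  U = {o, p}: f^{-1}(U) = {x13, x14, x15} ∈ τ_X ✓.
  U = {p, q}: f^{-1}(U) = {x15} ∈ τ_X ✓.
  U = {n, p, q}: f^{-1}(U) = {x15, x16} ∈ τ_X ✓.
  U = {o, p, q}: f^{-1}(U) = {x13, x14, x15} ∈ τ_X ✓.
  U = {n, o, p, q}: f^{-1}(U) = {x13, x14, x15, x16} ∈ τ_X ✓.
Every preimage lies in τ_X, so f IS continuous.


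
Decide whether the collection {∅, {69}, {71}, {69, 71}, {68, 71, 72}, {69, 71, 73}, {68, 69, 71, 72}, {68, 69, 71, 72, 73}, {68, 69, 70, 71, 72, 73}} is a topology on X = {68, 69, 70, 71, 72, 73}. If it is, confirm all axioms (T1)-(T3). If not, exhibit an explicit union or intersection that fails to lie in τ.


τ IS a topology on X.

Axiom (T1): ∅ ∈ τ? Yes; X ∈ τ? Yes.
Axiom (T2/T3): check pairwise unions and intersections of members of τ.
All pairwise intersections and unions checked — each lies in τ. Therefore τ satisfies (T1), (T2), (T3): it IS a topology on X.


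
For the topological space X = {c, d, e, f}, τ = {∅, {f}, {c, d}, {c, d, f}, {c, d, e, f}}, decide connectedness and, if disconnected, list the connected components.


(X, τ) is connected.

Find clopen sets (U ∈ τ with X ∖ U ∈ τ):
  U = ∅, X ∖ U = {c, d, e, f} — both open, so U is clopen.
  U = {c, d, e, f}, X ∖ U = ∅ — both open, so U is clopen.
Only trivial clopens (∅ and X) exist, so (X, τ) is connected.
Compute connected components by grouping points that agree on all clopens:
  component: {c, d, e, f}


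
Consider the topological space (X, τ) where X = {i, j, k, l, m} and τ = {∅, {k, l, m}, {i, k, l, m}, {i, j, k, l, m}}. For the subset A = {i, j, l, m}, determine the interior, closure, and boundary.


int(A) = ∅, cl(A) = {i, j, k, l, m}, ∂A = {i, j, k, l, m}.

Closed sets in (X, τ) are complements of opens:
  closed(X, τ) = {∅, {j}, {i, j}, {i, j, k, l, m}}.
int(A) = ⋃ {U ∈ τ : U ⊆ A}. Opens contained in A: ∅.
Taking the union of these: int(A) = ∅.
cl(A) = ⋂ {C closed : A ⊆ C}. Closed sets containing A: {i, j, k, l, m}.
Intersecting these: cl(A) = {i, j, k, l, m}.
∂A = cl(A) ∖ int(A) = {i, j, k, l, m} ∖ ∅ = {i, j, k, l, m}.


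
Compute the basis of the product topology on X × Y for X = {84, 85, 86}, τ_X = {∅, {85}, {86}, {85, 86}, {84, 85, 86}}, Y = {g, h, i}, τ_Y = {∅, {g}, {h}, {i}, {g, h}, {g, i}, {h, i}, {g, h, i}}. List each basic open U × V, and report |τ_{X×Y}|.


Basis B = {∅ × ∅, {85} × {g}, {85} × {h}, {85} × {i}, {86} × {g}, {86} × {h}, {86} × {i}, {85} × {g, h}, {85} × {g, i}, {85, 86} × {g}, {85} × {h, i}, {85, 86} × {h}, {85, 86} × {i}, {86} × {g, h}, {86} × {g, i}, {86} × {h, i}, {84, 85, 86} × {g}, {84, 85, 86} × {h}, {84, 85, 86} × {i}, {85} × {g, h, i}, {86} × {g, h, i}, {85, 86} × {g, h}, {85, 86} × {g, i}, {85, 86} × {h, i}, {84, 85, 86} × {g, h}, {84, 85, 86} × {g, i}, {84, 85, 86} × {h, i}, {85, 86} × {g, h, i}, {84, 85, 86} × {g, h, i}}; |τ_{X×Y}| = 125.

Enumerate products U × V with U ∈ τ_X, V ∈ τ_Y (deduplicated):
  ∅ × ∅ = {} (∅)
  {85} × {g} = {(85,g)}
  {85} × {h} = {(85,h)}
  {85} × {i} = {(85,i)}
  {86} × {g} = {(86,g)}
  {86} × {h} = {(86,h)}
  {86} × {i} = {(86,i)}
  {85} × {g, h} = {(85,g), (85,h)}
  {85} × {g, i} = {(85,g), (85,i)}
  {85, 86} × {g} = {(85,g), (86,g)}
  {85} × {h, i} = {(85,h), (85,i)}
  {85, 86} × {h} = {(85,h), (86,h)}
  {85, 86} × {i} = {(85,i), (86,i)}
  {86} × {g, h} = {(86,g), (86,h)}
  {86} × {g, i} = {(86,g), (86,i)}
  {86} × {h, i} = {(86,h), (86,i)}
  {84, 85, 86} × {g} = {(84,g), (85,g), (86,g)}
  {84, 85, 86} × {h} = {(84,h), (85,h), (86,h)}
  {84, 85, 86} × {i} = {(84,i), (85,i), (86,i)}
  {85} × {g, h, i} = {(85,g), (85,h), (85,i)}
  {86} × {g, h, i} = {(86,g), (86,h), (86,i)}
  {85, 86} × {g, h} = {(85,g), (85,h), (86,g), (86,h)}
  {85, 86} × {g, i} = {(85,g), (85,i), (86,g), (86,i)}
  {85, 86} × {h, i} = {(85,h), (85,i), (86,h), (86,i)}
  {84, 85, 86} × {g, h} = {(84,g), (84,h), (85,g), (85,h), (86,g), (86,h)}
  {84, 85, 86} × {g, i} = {(84,g), (84,i), (85,g), (85,i), (86,g), (86,i)}
  {84, 85, 86} × {h, i} = {(84,h), (84,i), (85,h), (85,i), (86,h), (86,i)}
  {85, 86} × {g, h, i} = {(85,g), (85,h), (85,i), (86,g), (86,h), (86,i)}
  {84, 85, 86} × {g, h, i} = {(84,g), (84,h), (84,i), (85,g), (85,h), (85,i), (86,g), (86,h), (86,i)}
These 29 distinct sets form the basis B.
Close under arbitrary unions to get τ_{X×Y}; counting gives |τ_{X×Y}| = 125.


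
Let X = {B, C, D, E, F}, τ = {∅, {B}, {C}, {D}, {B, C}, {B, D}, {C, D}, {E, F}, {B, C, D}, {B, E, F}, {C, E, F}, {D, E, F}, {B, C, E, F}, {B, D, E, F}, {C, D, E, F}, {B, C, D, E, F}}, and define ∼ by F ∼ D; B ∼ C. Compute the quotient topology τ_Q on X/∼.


X/∼ = {[B=C], [D=F], [E]}; |τ_Q| = 4.

Equivalence classes: [B=C], [D=F], [E].
Quotient map π: X → X/∼ sends B ↦ [B=C], C ↦ [B=C], D ↦ [D=F], E ↦ [E], F ↦ [D=F].
For each subset V ⊆ X/∼, compute π^{-1}(V) ⊆ X and check whether π^{-1}(V) ∈ τ. V is open in τ_Q iff π^{-1}(V) ∈ τ.
  V = {}: π^{-1}(V) = ∅ ∈ τ ✓.
  V = {[B=C]}: π^{-1}(V) = {B, C} ∈ τ ✓.
  V = {[D=F]}: π^{-1}(V) = {D, F} ∉ τ ✗.
  V = {[B=C], [D=F]}: π^{-1}(V) = {B, C, D, F} ∉ τ ✗.
  V = {[E]}: π^{-1}(V) = {E} ∉ τ ✗.
  V = {[B=C], [E]}: π^{-1}(V) = {B, C, E} ∉ τ ✗.
  V = {[D=F], [E]}: π^{-1}(V) = {D, E, F} ∈ τ ✓.
  V = {[B=C], [D=F], [E]}: π^{-1}(V) = {B, C, D, E, F} ∈ τ ✓.
Open sets in the quotient: τ_Q = {{}, {[B=C]}, {[D=F], [E]}, {[B=C], [D=F], [E]}} (4 elements).


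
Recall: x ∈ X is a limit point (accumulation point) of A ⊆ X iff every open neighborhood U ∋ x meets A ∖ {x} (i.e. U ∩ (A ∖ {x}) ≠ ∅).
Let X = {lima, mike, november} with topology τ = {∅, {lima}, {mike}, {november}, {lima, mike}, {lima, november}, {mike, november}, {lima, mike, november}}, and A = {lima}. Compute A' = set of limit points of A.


A' = ∅

For each x ∈ X, list the open sets U ∈ τ with x ∈ U, then check whether U ∩ (A ∖ {x}) ≠ ∅ for every such U.
  x = lima: open {lima} ∋ x has {lima} ∩ (A ∖ {lima}) = ∅, so x is NOT a limit point.
  x = mike: open {mike} ∋ x has {mike} ∩ (A ∖ {mike}) = ∅, so x is NOT a limit point.
  x = november: open {november} ∋ x has {november} ∩ (A ∖ {november}) = ∅, so x is NOT a limit point.
Collecting: A' = ∅.


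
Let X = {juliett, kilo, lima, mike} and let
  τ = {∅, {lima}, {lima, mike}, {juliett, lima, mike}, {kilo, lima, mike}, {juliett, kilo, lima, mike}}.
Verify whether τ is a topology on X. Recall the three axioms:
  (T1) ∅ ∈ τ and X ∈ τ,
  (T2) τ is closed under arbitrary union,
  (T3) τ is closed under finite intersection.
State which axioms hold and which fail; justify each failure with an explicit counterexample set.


τ IS a topology on X.

Axiom (T1): ∅ ∈ τ? Yes; X ∈ τ? Yes.
Axiom (T2/T3): check pairwise unions and intersections of members of τ.
All pairwise intersections and unions checked — each lies in τ. Therefore τ satisfies (T1), (T2), (T3): it IS a topology on X.


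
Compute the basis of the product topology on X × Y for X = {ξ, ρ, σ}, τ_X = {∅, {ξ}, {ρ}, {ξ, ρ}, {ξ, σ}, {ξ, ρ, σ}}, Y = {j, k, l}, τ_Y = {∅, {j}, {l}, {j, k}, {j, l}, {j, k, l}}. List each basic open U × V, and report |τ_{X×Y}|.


Basis B = {∅ × ∅, {ξ} × {j}, {ξ} × {l}, {ρ} × {j}, {ρ} × {l}, {ξ} × {j, k}, {ξ} × {j, l}, {ξ, ρ} × {j}, {ξ, σ} × {j}, {ξ, ρ} × {l}, {ξ, σ} × {l}, {ρ} × {j, k}, {ρ} × {j, l}, {ξ} × {j, k, l}, {ξ, ρ, σ} × {j}, {ξ, ρ, σ} × {l}, {ρ} × {j, k, l}, {ξ, ρ} × {j, k}, {ξ, σ} × {j, k}, {ξ, ρ} × {j, l}, {ξ, σ} × {j, l}, {ξ, ρ} × {j, k, l}, {ξ, σ} × {j, k, l}, {ξ, ρ, σ} × {j, k}, {ξ, ρ, σ} × {j, l}, {ξ, ρ, σ} × {j, k, l}}; |τ_{X×Y}| = 108.

Enumerate products U × V with U ∈ τ_X, V ∈ τ_Y (deduplicated):
  ∅ × ∅ = {} (∅)
  {ξ} × {j} = {(ξ,j)}
  {ξ} × {l} = {(ξ,l)}
  {ρ} × {j} = {(ρ,j)}
  {ρ} × {l} = {(ρ,l)}
  {ξ} × {j, k} = {(ξ,j), (ξ,k)}
  {ξ} × {j, l} = {(ξ,j), (ξ,l)}
  {ξ, ρ} × {j} = {(ξ,j), (ρ,j)}
  {ξ, σ} × {j} = {(ξ,j), (σ,j)}
  {ξ, ρ} × {l} = {(ξ,l), (ρ,l)}
  {ξ, σ} × {l} = {(ξ,l), (σ,l)}
  {ρ} × {j, k} = {(ρ,j), (ρ,k)}
  {ρ} × {j, l} = {(ρ,j), (ρ,l)}
  {ξ} × {j, k, l} = {(ξ,j), (ξ,k), (ξ,l)}
  {ξ, ρ, σ} × {j} = {(ξ,j), (ρ,j), (σ,j)}
  {ξ, ρ, σ} × {l} = {(ξ,l), (ρ,l), (σ,l)}
  {ρ} × {j, k, l} = {(ρ,j), (ρ,k), (ρ,l)}
  {ξ, ρ} × {j, k} = {(ξ,j), (ξ,k), (ρ,j), (ρ,k)}
  {ξ, σ} × {j, k} = {(ξ,j), (ξ,k), (σ,j), (σ,k)}
  {ξ, ρ} × {j, l} = {(ξ,j), (ξ,l), (ρ,j), (ρ,l)}
  {ξ, σ} × {j, l} = {(ξ,j), (ξ,l), (σ,j), (σ,l)}
  {ξ, ρ} × {j, k, l} = {(ξ,j), (ξ,k), (ξ,l), (ρ,j), (ρ,k), (ρ,l)}
  {ξ, σ} × {j, k, l} = {(ξ,j), (ξ,k), (ξ,l), (σ,j), (σ,k), (σ,l)}
  {ξ, ρ, σ} × {j, k} = {(ξ,j), (ξ,k), (ρ,j), (ρ,k), (σ,j), (σ,k)}
  {ξ, ρ, σ} × {j, l} = {(ξ,j), (ξ,l), (ρ,j), (ρ,l), (σ,j), (σ,l)}
  {ξ, ρ, σ} × {j, k, l} = {(ξ,j), (ξ,k), (ξ,l), (ρ,j), (ρ,k), (ρ,l), (σ,j), (σ,k), (σ,l)}
These 26 distinct sets form the basis B.
Close under arbitrary unions to get τ_{X×Y}; counting gives |τ_{X×Y}| = 108.


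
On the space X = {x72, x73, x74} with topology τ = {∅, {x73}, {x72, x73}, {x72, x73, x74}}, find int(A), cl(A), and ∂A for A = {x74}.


int(A) = ∅, cl(A) = {x74}, ∂A = {x74}.

Closed sets in (X, τ) are complements of opens:
  closed(X, τ) = {∅, {x74}, {x72, x74}, {x72, x73, x74}}.
int(A) = ⋃ {U ∈ τ : U ⊆ A}. Opens contained in A: ∅.
Taking the union of these: int(A) = ∅.
cl(A) = ⋂ {C closed : A ⊆ C}. Closed sets containing A: {x74}, {x72, x74}, {x72, x73, x74}.
Intersecting these: cl(A) = {x74}.
∂A = cl(A) ∖ int(A) = {x74} ∖ ∅ = {x74}.


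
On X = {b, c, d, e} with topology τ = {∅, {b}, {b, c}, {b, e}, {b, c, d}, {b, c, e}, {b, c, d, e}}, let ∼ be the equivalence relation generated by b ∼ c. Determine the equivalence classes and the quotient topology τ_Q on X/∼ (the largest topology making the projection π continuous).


X/∼ = {[b=c], [d], [e]}; |τ_Q| = 5.

Equivalence classes: [b=c], [d], [e].
Quotient map π: X → X/∼ sends b ↦ [b=c], c ↦ [b=c], d ↦ [d], e ↦ [e].
For each subset V ⊆ X/∼, compute π^{-1}(V) ⊆ X and check whether π^{-1}(V) ∈ τ. V is open in τ_Q iff π^{-1}(V) ∈ τ.
  V = {}: π^{-1}(V) = ∅ ∈ τ ✓.
  V = {[b=c]}: π^{-1}(V) = {b, c} ∈ τ ✓.
  V = {[d]}: π^{-1}(V) = {d} ∉ τ ✗.
  V = {[b=c], [d]}: π^{-1}(V) = {b, c, d} ∈ τ ✓.
  V = {[e]}: π^{-1}(V) = {e} ∉ τ ✗.
  V = {[b=c], [e]}: π^{-1}(V) = {b, c, e} ∈ τ ✓.
  V = {[d], [e]}: π^{-1}(V) = {d, e} ∉ τ ✗.
  V = {[b=c], [d], [e]}: π^{-1}(V) = {b, c, d, e} ∈ τ ✓.
Open sets in the quotient: τ_Q = {{}, {[b=c]}, {[b=c], [d]}, {[b=c], [e]}, {[b=c], [d], [e]}} (5 elements).


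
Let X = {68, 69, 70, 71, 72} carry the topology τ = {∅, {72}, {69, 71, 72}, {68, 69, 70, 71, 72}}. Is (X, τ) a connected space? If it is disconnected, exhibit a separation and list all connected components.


(X, τ) is connected.

Find clopen sets (U ∈ τ with X ∖ U ∈ τ):
  U = ∅, X ∖ U = {68, 69, 70, 71, 72} — both open, so U is clopen.
  U = {68, 69, 70, 71, 72}, X ∖ U = ∅ — both open, so U is clopen.
Only trivial clopens (∅ and X) exist, so (X, τ) is connected.
Compute connected components by grouping points that agree on all clopens:
  component: {68, 69, 70, 71, 72}


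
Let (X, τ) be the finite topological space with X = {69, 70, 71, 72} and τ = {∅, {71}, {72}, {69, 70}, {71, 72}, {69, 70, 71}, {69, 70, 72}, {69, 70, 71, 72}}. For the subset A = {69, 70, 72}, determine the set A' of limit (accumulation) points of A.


A' = {69, 70}

For each x ∈ X, list the open sets U ∈ τ with x ∈ U, then check whether U ∩ (A ∖ {x}) ≠ ∅ for every such U.
  x = 69: opens ∋ x are {69, 70}, {69, 70, 71}, {69, 70, 72}, {69, 70, 71, 72}; each meets A ∖ {69}, so x IS a limit point.
  x = 70: opens ∋ x are {69, 70}, {69, 70, 71}, {69, 70, 72}, {69, 70, 71, 72}; each meets A ∖ {70}, so x IS a limit point.
  x = 71: open {71} ∋ x has {71} ∩ (A ∖ {71}) = ∅, so x is NOT a limit point.
  x = 72: open {72} ∋ x has {72} ∩ (A ∖ {72}) = ∅, so x is NOT a limit point.
Collecting: A' = {69, 70}.


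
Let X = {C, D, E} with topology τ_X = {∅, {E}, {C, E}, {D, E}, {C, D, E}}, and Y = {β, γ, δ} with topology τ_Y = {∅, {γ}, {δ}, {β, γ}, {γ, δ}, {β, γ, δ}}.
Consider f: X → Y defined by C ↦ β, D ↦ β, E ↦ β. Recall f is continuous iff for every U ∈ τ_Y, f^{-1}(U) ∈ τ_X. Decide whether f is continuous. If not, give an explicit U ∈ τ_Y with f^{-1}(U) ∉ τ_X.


f IS continuous.

Compute f^{-1}(U) for each U ∈ τ_Y:
  U = ∅: f^{-1}(U) = ∅ ∈ τ_X ✓.
  U = {γ}: f^{-1}(U) = ∅ ∈ τ_X ✓.
  U = {δ}: f^{-1}(U) = ∅ ∈ τ_X ✓.
  U = {β, γ}: f^{-1}(U) = {C, D, E} ∈ τ_X ✓.
  U = {γ, δ}: f^{-1}(U) = ∅ ∈ τ_X ✓.
  U = {β, γ, δ}: f^{-1}(U) = {C, D, E} ∈ τ_X ✓.
Every preimage lies in τ_X, so f IS continuous.


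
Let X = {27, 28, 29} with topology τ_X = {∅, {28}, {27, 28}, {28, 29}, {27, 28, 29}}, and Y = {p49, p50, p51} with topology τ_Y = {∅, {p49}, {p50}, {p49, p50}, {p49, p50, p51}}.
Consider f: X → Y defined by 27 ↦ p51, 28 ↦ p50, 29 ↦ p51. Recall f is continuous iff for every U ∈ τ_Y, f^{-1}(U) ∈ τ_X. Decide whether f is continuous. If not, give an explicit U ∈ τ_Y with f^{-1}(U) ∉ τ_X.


f IS continuous.

Compute f^{-1}(U) for each U ∈ τ_Y:
  U = ∅: f^{-1}(U) = ∅ ∈ τ_X ✓.
  U = {p49}: f^{-1}(U) = ∅ ∈ τ_X ✓.
  U = {p50}: f^{-1}(U) = {28} ∈ τ_X ✓.
  U = {p49, p50}: f^{-1}(U) = {28} ∈ τ_X ✓.
  U = {p49, p50, p51}: f^{-1}(U) = {27, 28, 29} ∈ τ_X ✓.
Every preimage lies in τ_X, so f IS continuous.


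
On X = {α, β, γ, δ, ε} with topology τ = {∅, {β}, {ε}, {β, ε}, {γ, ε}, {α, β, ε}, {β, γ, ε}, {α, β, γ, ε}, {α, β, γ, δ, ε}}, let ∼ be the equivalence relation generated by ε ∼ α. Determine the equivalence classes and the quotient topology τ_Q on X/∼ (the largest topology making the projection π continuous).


X/∼ = {[α=ε], [β], [γ], [δ]}; |τ_Q| = 5.

Equivalence classes: [α=ε], [β], [γ], [δ].
Quotient map π: X → X/∼ sends α ↦ [α=ε], β ↦ [β], γ ↦ [γ], δ ↦ [δ], ε ↦ [α=ε].
For each subset V ⊆ X/∼, compute π^{-1}(V) ⊆ X and check whether π^{-1}(V) ∈ τ. V is open in τ_Q iff π^{-1}(V) ∈ τ.
  V = {}: π^{-1}(V) = ∅ ∈ τ ✓.
  V = {[α=ε]}: π^{-1}(V) = {α, ε} ∉ τ ✗.
  V = {[β]}: π^{-1}(V) = {β} ∈ τ ✓.
  V = {[α=ε], [β]}: π^{-1}(V) = {α, β, ε} ∈ τ ✓.
  V = {[γ]}: π^{-1}(V) = {γ} ∉ τ ✗.
  V = {[α=ε], [γ]}: π^{-1}(V) = {α, γ, ε} ∉ τ ✗.
  V = {[β], [γ]}: π^{-1}(V) = {β, γ} ∉ τ ✗.
  V = {[α=ε], [β], [γ]}: π^{-1}(V) = {α, β, γ, ε} ∈ τ ✓.
  V = {[δ]}: π^{-1}(V) = {δ} ∉ τ ✗.
  V = {[α=ε], [δ]}: π^{-1}(V) = {α, δ, ε} ∉ τ ✗.
  V = {[β], [δ]}: π^{-1}(V) = {β, δ} ∉ τ ✗.
  V = {[α=ε], [β], [δ]}: π^{-1}(V) = {α, β, δ, ε} ∉ τ ✗.
  V = {[γ], [δ]}: π^{-1}(V) = {γ, δ} ∉ τ ✗.
  V = {[α=ε], [γ], [δ]}: π^{-1}(V) = {α, γ, δ, ε} ∉ τ ✗.
  V = {[β], [γ], [δ]}: π^{-1}(V) = {β, γ, δ} ∉ τ ✗.
  V = {[α=ε], [β], [γ], [δ]}: π^{-1}(V) = {α, β, γ, δ, ε} ∈ τ ✓.
Open sets in the quotient: τ_Q = {{}, {[β]}, {[α=ε], [β]}, {[α=ε], [β], [γ]}, {[α=ε], [β], [γ], [δ]}} (5 elements).


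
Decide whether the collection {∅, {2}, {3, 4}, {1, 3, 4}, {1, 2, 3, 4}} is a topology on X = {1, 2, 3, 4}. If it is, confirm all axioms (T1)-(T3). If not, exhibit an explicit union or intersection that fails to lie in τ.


τ is NOT a topology on X.

Axiom (T1): ∅ ∈ τ? Yes; X ∈ τ? Yes.
Axiom (T2/T3): check pairwise unions and intersections of members of τ.
Counterexample for (T2): {2} ∪ {3, 4} = {2, 3, 4} ∉ τ. Therefore τ is NOT a topology.


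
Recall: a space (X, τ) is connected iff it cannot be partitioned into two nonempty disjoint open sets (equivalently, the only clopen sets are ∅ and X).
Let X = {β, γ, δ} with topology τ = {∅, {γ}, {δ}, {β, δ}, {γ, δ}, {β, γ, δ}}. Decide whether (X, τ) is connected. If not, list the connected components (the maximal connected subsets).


(X, τ) is disconnected; components = [{γ}, {β, δ}].

Find clopen sets (U ∈ τ with X ∖ U ∈ τ):
  U = ∅, X ∖ U = {β, γ, δ} — both open, so U is clopen.
  U = {γ}, X ∖ U = {β, δ} — both open, so U is clopen.
  U = {β, δ}, X ∖ U = {γ} — both open, so U is clopen.
  U = {β, γ, δ}, X ∖ U = ∅ — both open, so U is clopen.
Nontrivial clopen(s) exist: e.g. {β, δ}. So (X, τ) is disconnected.
Compute connected components by grouping points that agree on all clopens:
  component: {γ}
  component: {β, δ}


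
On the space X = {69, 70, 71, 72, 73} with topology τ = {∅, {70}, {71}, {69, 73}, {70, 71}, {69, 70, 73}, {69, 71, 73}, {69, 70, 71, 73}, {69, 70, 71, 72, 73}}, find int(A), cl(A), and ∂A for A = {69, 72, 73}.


int(A) = {69, 73}, cl(A) = {69, 72, 73}, ∂A = {72}.

Closed sets in (X, τ) are complements of opens:
  closed(X, τ) = {∅, {72}, {70, 72}, {71, 72}, {69, 72, 73}, {70, 71, 72}, {69, 70, 72, 73}, {69, 71, 72, 73}, {69, 70, 71, 72, 73}}.
int(A) = ⋃ {U ∈ τ : U ⊆ A}. Opens contained in A: ∅, {69, 73}.
Taking the union of these: int(A) = {69, 73}.
cl(A) = ⋂ {C closed : A ⊆ C}. Closed sets containing A: {69, 72, 73}, {69, 70, 72, 73}, {69, 71, 72, 73}, {69, 70, 71, 72, 73}.
Intersecting these: cl(A) = {69, 72, 73}.
∂A = cl(A) ∖ int(A) = {69, 72, 73} ∖ {69, 73} = {72}.


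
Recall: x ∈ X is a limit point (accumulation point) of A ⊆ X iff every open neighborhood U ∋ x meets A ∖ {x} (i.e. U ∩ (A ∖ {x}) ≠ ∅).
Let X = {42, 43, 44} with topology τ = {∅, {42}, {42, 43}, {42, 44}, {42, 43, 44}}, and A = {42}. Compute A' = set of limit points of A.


A' = {43, 44}

For each x ∈ X, list the open sets U ∈ τ with x ∈ U, then check whether U ∩ (A ∖ {x}) ≠ ∅ for every such U.
  x = 42: open {42} ∋ x has {42} ∩ (A ∖ {42}) = ∅, so x is NOT a limit point.
  x = 43: opens ∋ x are {42, 43}, {42, 43, 44}; each meets A ∖ {43}, so x IS a limit point.
  x = 44: opens ∋ x are {42, 44}, {42, 43, 44}; each meets A ∖ {44}, so x IS a limit point.
Collecting: A' = {43, 44}.


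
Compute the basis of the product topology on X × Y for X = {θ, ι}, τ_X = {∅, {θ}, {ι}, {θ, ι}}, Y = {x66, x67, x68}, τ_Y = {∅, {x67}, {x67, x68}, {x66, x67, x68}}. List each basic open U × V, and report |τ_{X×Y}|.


Basis B = {∅ × ∅, {θ} × {x67}, {ι} × {x67}, {θ} × {x67, x68}, {θ, ι} × {x67}, {ι} × {x67, x68}, {θ} × {x66, x67, x68}, {ι} × {x66, x67, x68}, {θ, ι} × {x67, x68}, {θ, ι} × {x66, x67, x68}}; |τ_{X×Y}| = 16.

Enumerate products U × V with U ∈ τ_X, V ∈ τ_Y (deduplicated):
  ∅ × ∅ = {} (∅)
  {θ} × {x67} = {(θ,x67)}
  {ι} × {x67} = {(ι,x67)}
  {θ} × {x67, x68} = {(θ,x67), (θ,x68)}
  {θ, ι} × {x67} = {(θ,x67), (ι,x67)}
  {ι} × {x67, x68} = {(ι,x67), (ι,x68)}
  {θ} × {x66, x67, x68} = {(θ,x66), (θ,x67), (θ,x68)}
  {ι} × {x66, x67, x68} = {(ι,x66), (ι,x67), (ι,x68)}
  {θ, ι} × {x67, x68} = {(θ,x67), (θ,x68), (ι,x67), (ι,x68)}
  {θ, ι} × {x66, x67, x68} = {(θ,x66), (θ,x67), (θ,x68), (ι,x66), (ι,x67), (ι,x68)}
These 10 distinct sets form the basis B.
Close under arbitrary unions to get τ_{X×Y}; counting gives |τ_{X×Y}| = 16.


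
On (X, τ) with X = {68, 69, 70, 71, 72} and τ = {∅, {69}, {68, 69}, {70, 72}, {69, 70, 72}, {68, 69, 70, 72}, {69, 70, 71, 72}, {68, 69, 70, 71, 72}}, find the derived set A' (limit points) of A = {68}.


A' = ∅

For each x ∈ X, list the open sets U ∈ τ with x ∈ U, then check whether U ∩ (A ∖ {x}) ≠ ∅ for every such U.
  x = 68: open {68, 69} ∋ x has {68, 69} ∩ (A ∖ {68}) = ∅, so x is NOT a limit point.
  x = 69: open {69} ∋ x has {69} ∩ (A ∖ {69}) = ∅, so x is NOT a limit point.
  x = 70: open {70, 72} ∋ x has {70, 72} ∩ (A ∖ {70}) = ∅, so x is NOT a limit point.
  x = 71: open {69, 70, 71, 72} ∋ x has {69, 70, 71, 72} ∩ (A ∖ {71}) = ∅, so x is NOT a limit point.
  x = 72: open {70, 72} ∋ x has {70, 72} ∩ (A ∖ {72}) = ∅, so x is NOT a limit point.
Collecting: A' = ∅.


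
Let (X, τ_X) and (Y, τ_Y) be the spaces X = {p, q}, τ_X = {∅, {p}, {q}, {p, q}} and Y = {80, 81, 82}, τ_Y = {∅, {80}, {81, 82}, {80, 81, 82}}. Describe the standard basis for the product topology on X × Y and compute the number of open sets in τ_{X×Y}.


Basis B = {∅ × ∅, {p} × {80}, {q} × {80}, {p, q} × {80}, {p} × {81, 82}, {q} × {81, 82}, {p} × {80, 81, 82}, {q} × {80, 81, 82}, {p, q} × {81, 82}, {p, q} × {80, 81, 82}}; |τ_{X×Y}| = 16.

Enumerate products U × V with U ∈ τ_X, V ∈ τ_Y (deduplicated):
  ∅ × ∅ = {} (∅)
  {p} × {80} = {(p,80)}
  {q} × {80} = {(q,80)}
  {p, q} × {80} = {(p,80), (q,80)}
  {p} × {81, 82} = {(p,81), (p,82)}
  {q} × {81, 82} = {(q,81), (q,82)}
  {p} × {80, 81, 82} = {(p,80), (p,81), (p,82)}
  {q} × {80, 81, 82} = {(q,80), (q,81), (q,82)}
  {p, q} × {81, 82} = {(p,81), (p,82), (q,81), (q,82)}
  {p, q} × {80, 81, 82} = {(p,80), (p,81), (p,82), (q,80), (q,81), (q,82)}
These 10 distinct sets form the basis B.
Close under arbitrary unions to get τ_{X×Y}; counting gives |τ_{X×Y}| = 16.


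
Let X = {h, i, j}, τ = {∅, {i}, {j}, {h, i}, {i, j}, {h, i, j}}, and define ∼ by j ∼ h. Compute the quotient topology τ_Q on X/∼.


X/∼ = {[h=j], [i]}; |τ_Q| = 3.

Equivalence classes: [h=j], [i].
Quotient map π: X → X/∼ sends h ↦ [h=j], i ↦ [i], j ↦ [h=j].
For each subset V ⊆ X/∼, compute π^{-1}(V) ⊆ X and check whether π^{-1}(V) ∈ τ. V is open in τ_Q iff π^{-1}(V) ∈ τ.
  V = {}: π^{-1}(V) = ∅ ∈ τ ✓.
  V = {[h=j]}: π^{-1}(V) = {h, j} ∉ τ ✗.
  V = {[i]}: π^{-1}(V) = {i} ∈ τ ✓.
  V = {[h=j], [i]}: π^{-1}(V) = {h, i, j} ∈ τ ✓.
Open sets in the quotient: τ_Q = {{}, {[i]}, {[h=j], [i]}} (3 elements).


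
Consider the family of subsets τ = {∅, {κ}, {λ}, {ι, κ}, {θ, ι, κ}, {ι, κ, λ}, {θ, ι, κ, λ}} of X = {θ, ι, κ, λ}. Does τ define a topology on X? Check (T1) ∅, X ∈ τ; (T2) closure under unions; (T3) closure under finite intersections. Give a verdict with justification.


τ is NOT a topology on X.

Axiom (T1): ∅ ∈ τ? Yes; X ∈ τ? Yes.
Axiom (T2/T3): check pairwise unions and intersections of members of τ.
Counterexample for (T2): {κ} ∪ {λ} = {κ, λ} ∉ τ. Therefore τ is NOT a topology.


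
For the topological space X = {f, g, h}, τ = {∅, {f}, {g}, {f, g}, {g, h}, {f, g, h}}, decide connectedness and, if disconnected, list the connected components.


(X, τ) is disconnected; components = [{f}, {g, h}].

Find clopen sets (U ∈ τ with X ∖ U ∈ τ):
  U = ∅, X ∖ U = {f, g, h} — both open, so U is clopen.
  U = {f}, X ∖ U = {g, h} — both open, so U is clopen.
  U = {g, h}, X ∖ U = {f} — both open, so U is clopen.
  U = {f, g, h}, X ∖ U = ∅ — both open, so U is clopen.
Nontrivial clopen(s) exist: e.g. {f}. So (X, τ) is disconnected.
Compute connected components by grouping points that agree on all clopens:
  component: {f}
  component: {g, h}


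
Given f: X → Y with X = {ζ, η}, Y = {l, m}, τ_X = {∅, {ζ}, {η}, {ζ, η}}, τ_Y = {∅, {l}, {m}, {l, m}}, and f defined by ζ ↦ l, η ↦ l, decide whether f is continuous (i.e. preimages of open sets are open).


f IS continuous.

Compute f^{-1}(U) for each U ∈ τ_Y:
  U = ∅: f^{-1}(U) = ∅ ∈ τ_X ✓.
  U = {l}: f^{-1}(U) = {ζ, η} ∈ τ_X ✓.
  U = {m}: f^{-1}(U) = ∅ ∈ τ_X ✓.
  U = {l, m}: f^{-1}(U) = {ζ, η} ∈ τ_X ✓.
Every preimage lies in τ_X, so f IS continuous.


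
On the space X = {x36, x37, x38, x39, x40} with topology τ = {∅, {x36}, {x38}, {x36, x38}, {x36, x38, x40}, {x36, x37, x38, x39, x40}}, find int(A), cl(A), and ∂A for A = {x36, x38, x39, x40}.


int(A) = {x36, x38, x40}, cl(A) = {x36, x37, x38, x39, x40}, ∂A = {x37, x39}.

Closed sets in (X, τ) are complements of opens:
  closed(X, τ) = {∅, {x37, x39}, {x37, x39, x40}, {x36, x37, x39, x40}, {x37, x38, x39, x40}, {x36, x37, x38, x39, x40}}.
int(A) = ⋃ {U ∈ τ : U ⊆ A}. Opens contained in A: ∅, {x36}, {x38}, {x36, x38}, {x36, x38, x40}.
Taking the union of these: int(A) = {x36, x38, x40}.
cl(A) = ⋂ {C closed : A ⊆ C}. Closed sets containing A: {x36, x37, x38, x39, x40}.
Intersecting these: cl(A) = {x36, x37, x38, x39, x40}.
∂A = cl(A) ∖ int(A) = {x36, x37, x38, x39, x40} ∖ {x36, x38, x40} = {x37, x39}.


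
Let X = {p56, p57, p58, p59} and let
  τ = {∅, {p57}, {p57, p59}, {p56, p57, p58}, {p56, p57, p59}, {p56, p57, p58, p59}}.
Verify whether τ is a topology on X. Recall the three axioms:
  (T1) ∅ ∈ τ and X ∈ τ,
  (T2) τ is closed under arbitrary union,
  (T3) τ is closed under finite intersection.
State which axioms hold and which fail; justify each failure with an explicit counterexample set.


τ is NOT a topology on X.

Axiom (T1): ∅ ∈ τ? Yes; X ∈ τ? Yes.
Axiom (T2/T3): check pairwise unions and intersections of members of τ.
Counterexample for (T3): {p56, p57, p58} ∩ {p56, p57, p59} = {p56, p57} ∉ τ. Therefore τ is NOT a topology.


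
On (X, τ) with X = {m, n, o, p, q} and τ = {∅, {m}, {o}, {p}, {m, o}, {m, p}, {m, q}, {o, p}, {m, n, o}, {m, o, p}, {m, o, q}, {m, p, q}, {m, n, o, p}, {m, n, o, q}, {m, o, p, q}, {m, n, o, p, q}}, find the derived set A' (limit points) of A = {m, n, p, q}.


A' = {n, q}

For each x ∈ X, list the open sets U ∈ τ with x ∈ U, then check whether U ∩ (A ∖ {x}) ≠ ∅ for every such U.
  x = m: open {m} ∋ x has {m} ∩ (A ∖ {m}) = ∅, so x is NOT a limit point.
  x = n: opens ∋ x are {m, n, o}, {m, n, o, p}, {m, n, o, q}, {m, n, o, p, q}; each meets A ∖ {n}, so x IS a limit point.
  x = o: open {o} ∋ x has {o} ∩ (A ∖ {o}) = ∅, so x is NOT a limit point.
  x = p: open {p} ∋ x has {p} ∩ (A ∖ {p}) = ∅, so x is NOT a limit point.
  x = q: opens ∋ x are {m, q}, {m, o, q}, {m, p, q}, {m, n, o, q}, {m, o, p, q}, {m, n, o, p, q}; each meets A ∖ {q}, so x IS a limit point.
Collecting: A' = {n, q}.


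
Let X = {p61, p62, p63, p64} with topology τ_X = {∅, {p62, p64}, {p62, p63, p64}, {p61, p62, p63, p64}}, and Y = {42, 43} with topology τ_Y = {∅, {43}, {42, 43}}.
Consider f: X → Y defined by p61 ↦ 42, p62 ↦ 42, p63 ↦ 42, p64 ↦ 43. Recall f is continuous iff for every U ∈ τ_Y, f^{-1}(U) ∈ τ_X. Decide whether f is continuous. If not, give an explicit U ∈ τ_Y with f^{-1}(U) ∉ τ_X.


f is NOT continuous.

Compute f^{-1}(U) for each U ∈ τ_Y:
  U = ∅: f^{-1}(U) = ∅ ∈ τ_X ✓.
  U = {43}: f^{-1}(U) = {p64} ∉ τ_X ✗.
  U = {42, 43}: f^{-1}(U) = {p61, p62, p63, p64} ∈ τ_X ✓.
Found U = {43} with f^{-1}(U) = {p64} not in τ_X. Therefore f is NOT continuous.


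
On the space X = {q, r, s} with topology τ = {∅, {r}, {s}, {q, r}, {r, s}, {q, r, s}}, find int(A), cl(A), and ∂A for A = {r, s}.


int(A) = {r, s}, cl(A) = {q, r, s}, ∂A = {q}.

Closed sets in (X, τ) are complements of opens:
  closed(X, τ) = {∅, {q}, {s}, {q, r}, {q, s}, {q, r, s}}.
int(A) = ⋃ {U ∈ τ : U ⊆ A}. Opens contained in A: ∅, {r}, {s}, {r, s}.
Taking the union of these: int(A) = {r, s}.
cl(A) = ⋂ {C closed : A ⊆ C}. Closed sets containing A: {q, r, s}.
Intersecting these: cl(A) = {q, r, s}.
∂A = cl(A) ∖ int(A) = {q, r, s} ∖ {r, s} = {q}.


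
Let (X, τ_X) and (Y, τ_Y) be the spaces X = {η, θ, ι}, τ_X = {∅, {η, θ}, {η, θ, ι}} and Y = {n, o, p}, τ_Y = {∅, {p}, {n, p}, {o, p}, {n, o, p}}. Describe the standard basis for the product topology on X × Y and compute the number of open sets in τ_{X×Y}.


Basis B = {∅ × ∅, {η, θ} × {p}, {η, θ, ι} × {p}, {η, θ} × {n, p}, {η, θ} × {o, p}, {η, θ} × {n, o, p}, {η, θ, ι} × {n, p}, {η, θ, ι} × {o, p}, {η, θ, ι} × {n, o, p}}; |τ_{X×Y}| = 14.

Enumerate products U × V with U ∈ τ_X, V ∈ τ_Y (deduplicated):
  ∅ × ∅ = {} (∅)
  {η, θ} × {p} = {(η,p), (θ,p)}
  {η, θ, ι} × {p} = {(η,p), (θ,p), (ι,p)}
  {η, θ} × {n, p} = {(η,n), (η,p), (θ,n), (θ,p)}
  {η, θ} × {o, p} = {(η,o), (η,p), (θ,o), (θ,p)}
  {η, θ} × {n, o, p} = {(η,n), (η,o), (η,p), (θ,n), (θ,o), (θ,p)}
  {η, θ, ι} × {n, p} = {(η,n), (η,p), (θ,n), (θ,p), (ι,n), (ι,p)}
  {η, θ, ι} × {o, p} = {(η,o), (η,p), (θ,o), (θ,p), (ι,o), (ι,p)}
  {η, θ, ι} × {n, o, p} = {(η,n), (η,o), (η,p), (θ,n), (θ,o), (θ,p), (ι,n), (ι,o), (ι,p)}
These 9 distinct sets form the basis B.
Close under arbitrary unions to get τ_{X×Y}; counting gives |τ_{X×Y}| = 14.


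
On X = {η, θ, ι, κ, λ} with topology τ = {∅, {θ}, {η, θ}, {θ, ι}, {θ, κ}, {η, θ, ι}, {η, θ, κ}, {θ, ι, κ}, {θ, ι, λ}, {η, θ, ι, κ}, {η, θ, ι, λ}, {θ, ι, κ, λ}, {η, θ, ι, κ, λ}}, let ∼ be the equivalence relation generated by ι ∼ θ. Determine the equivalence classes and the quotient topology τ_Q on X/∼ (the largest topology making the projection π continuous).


X/∼ = {[η], [θ=ι], [κ], [λ]}; |τ_Q| = 9.

Equivalence classes: [η], [θ=ι], [κ], [λ].
Quotient map π: X → X/∼ sends η ↦ [η], θ ↦ [θ=ι], ι ↦ [θ=ι], κ ↦ [κ], λ ↦ [λ].
For each subset V ⊆ X/∼, compute π^{-1}(V) ⊆ X and check whether π^{-1}(V) ∈ τ. V is open in τ_Q iff π^{-1}(V) ∈ τ.
  V = {}: π^{-1}(V) = ∅ ∈ τ ✓.
  V = {[η]}: π^{-1}(V) = {η} ∉ τ ✗.
  V = {[θ=ι]}: π^{-1}(V) = {θ, ι} ∈ τ ✓.
  V = {[η], [θ=ι]}: π^{-1}(V) = {η, θ, ι} ∈ τ ✓.
  V = {[κ]}: π^{-1}(V) = {κ} ∉ τ ✗.
  V = {[η], [κ]}: π^{-1}(V) = {η, κ} ∉ τ ✗.
  V = {[θ=ι], [κ]}: π^{-1}(V) = {θ, ι, κ} ∈ τ ✓.
  V = {[η], [θ=ι], [κ]}: π^{-1}(V) = {η, θ, ι, κ} ∈ τ ✓.
  V = {[λ]}: π^{-1}(V) = {λ} ∉ τ ✗.
  V = {[η], [λ]}: π^{-1}(V) = {η, λ} ∉ τ ✗.
  V = {[θ=ι], [λ]}: π^{-1}(V) = {θ, ι, λ} ∈ τ ✓.
  V = {[η], [θ=ι], [λ]}: π^{-1}(V) = {η, θ, ι, λ} ∈ τ ✓.
  V = {[κ], [λ]}: π^{-1}(V) = {κ, λ} ∉ τ ✗.
  V = {[η], [κ], [λ]}: π^{-1}(V) = {η, κ, λ} ∉ τ ✗.
  V = {[θ=ι], [κ], [λ]}: π^{-1}(V) = {θ, ι, κ, λ} ∈ τ ✓.
  V = {[η], [θ=ι], [κ], [λ]}: π^{-1}(V) = {η, θ, ι, κ, λ} ∈ τ ✓.
Open sets in the quotient: τ_Q = {{}, {[θ=ι]}, {[η], [θ=ι]}, {[θ=ι], [κ]}, {[η], [θ=ι], [κ]}, {[θ=ι], [λ]}, {[η], [θ=ι], [λ]}, {[θ=ι], [κ], [λ]}, {[η], [θ=ι], [κ], [λ]}} (9 elements).
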